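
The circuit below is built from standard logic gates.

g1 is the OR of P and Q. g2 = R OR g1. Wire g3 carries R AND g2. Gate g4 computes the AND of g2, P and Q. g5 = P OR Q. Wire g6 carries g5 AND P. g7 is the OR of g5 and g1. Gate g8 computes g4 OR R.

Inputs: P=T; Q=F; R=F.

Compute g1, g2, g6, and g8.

g1 = P OR Q = T OR F = T
g2 = R OR g1 = F OR T = T
g4 = g2 AND P AND Q = T AND T AND F = F
g5 = P OR Q = T OR F = T
g6 = g5 AND P = T AND T = T
g8 = g4 OR R = F OR F = F

g1 = T, g2 = T, g6 = T, g8 = F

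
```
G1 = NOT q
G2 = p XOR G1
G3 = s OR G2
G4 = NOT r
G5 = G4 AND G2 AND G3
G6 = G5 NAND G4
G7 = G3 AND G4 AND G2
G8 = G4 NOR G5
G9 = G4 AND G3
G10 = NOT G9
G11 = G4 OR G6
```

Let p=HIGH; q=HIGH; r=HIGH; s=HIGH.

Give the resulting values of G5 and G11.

G5 = LOW  G11 = HIGH

G1 = NOT q = NOT HIGH = LOW
G2 = p XOR G1 = HIGH XOR LOW = HIGH
G3 = s OR G2 = HIGH OR HIGH = HIGH
G4 = NOT r = NOT HIGH = LOW
G5 = G4 AND G2 AND G3 = LOW AND HIGH AND HIGH = LOW
G6 = G5 NAND G4 = LOW NAND LOW = HIGH
G11 = G4 OR G6 = LOW OR HIGH = HIGH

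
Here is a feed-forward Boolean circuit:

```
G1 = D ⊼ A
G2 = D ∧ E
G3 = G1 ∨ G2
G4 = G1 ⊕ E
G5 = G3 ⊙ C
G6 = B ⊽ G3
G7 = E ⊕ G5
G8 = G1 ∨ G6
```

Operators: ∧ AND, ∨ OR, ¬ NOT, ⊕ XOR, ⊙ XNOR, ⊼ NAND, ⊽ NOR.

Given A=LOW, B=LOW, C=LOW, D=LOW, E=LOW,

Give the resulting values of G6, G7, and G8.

G1 = D NAND A = LOW NAND LOW = HIGH
G2 = D AND E = LOW AND LOW = LOW
G3 = G1 OR G2 = HIGH OR LOW = HIGH
G5 = G3 XNOR C = HIGH XNOR LOW = LOW
G6 = B NOR G3 = LOW NOR HIGH = LOW
G7 = E XOR G5 = LOW XOR LOW = LOW
G8 = G1 OR G6 = HIGH OR LOW = HIGH

G6 = LOW; G7 = LOW; G8 = HIGH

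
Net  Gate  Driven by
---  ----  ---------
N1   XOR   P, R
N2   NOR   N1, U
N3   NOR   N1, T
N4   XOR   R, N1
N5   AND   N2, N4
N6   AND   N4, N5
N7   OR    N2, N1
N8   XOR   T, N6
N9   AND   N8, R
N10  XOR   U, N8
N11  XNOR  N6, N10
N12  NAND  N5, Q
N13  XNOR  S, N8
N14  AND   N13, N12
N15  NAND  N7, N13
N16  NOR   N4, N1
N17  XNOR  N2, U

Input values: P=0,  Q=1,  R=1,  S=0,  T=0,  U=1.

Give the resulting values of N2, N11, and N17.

N2 = 0, N11 = 0, N17 = 0

N1 = P XOR R = 0 XOR 1 = 1
N2 = N1 NOR U = 1 NOR 1 = 0
N4 = R XOR N1 = 1 XOR 1 = 0
N5 = N2 AND N4 = 0 AND 0 = 0
N6 = N4 AND N5 = 0 AND 0 = 0
N8 = T XOR N6 = 0 XOR 0 = 0
N10 = U XOR N8 = 1 XOR 0 = 1
N11 = N6 XNOR N10 = 0 XNOR 1 = 0
N17 = N2 XNOR U = 0 XNOR 1 = 0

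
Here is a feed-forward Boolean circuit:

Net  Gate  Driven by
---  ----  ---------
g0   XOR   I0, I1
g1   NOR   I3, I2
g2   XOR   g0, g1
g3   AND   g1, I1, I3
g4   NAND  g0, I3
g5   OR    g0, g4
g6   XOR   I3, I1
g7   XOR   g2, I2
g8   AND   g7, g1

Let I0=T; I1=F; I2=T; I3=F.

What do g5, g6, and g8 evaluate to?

g0 = I0 XOR I1 = T XOR F = T
g1 = I3 NOR I2 = F NOR T = F
g2 = g0 XOR g1 = T XOR F = T
g4 = g0 NAND I3 = T NAND F = T
g5 = g0 OR g4 = T OR T = T
g6 = I3 XOR I1 = F XOR F = F
g7 = g2 XOR I2 = T XOR T = F
g8 = g7 AND g1 = F AND F = F

g5 = T, g6 = F, g8 = F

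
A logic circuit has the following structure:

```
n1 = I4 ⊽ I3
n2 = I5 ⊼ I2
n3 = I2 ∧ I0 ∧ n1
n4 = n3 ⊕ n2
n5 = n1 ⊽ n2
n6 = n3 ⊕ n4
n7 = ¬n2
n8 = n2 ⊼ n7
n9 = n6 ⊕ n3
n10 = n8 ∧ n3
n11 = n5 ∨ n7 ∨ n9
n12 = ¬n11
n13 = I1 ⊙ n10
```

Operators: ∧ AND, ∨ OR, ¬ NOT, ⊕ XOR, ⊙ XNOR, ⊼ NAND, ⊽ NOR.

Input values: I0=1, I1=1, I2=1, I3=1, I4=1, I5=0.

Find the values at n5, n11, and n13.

n5 = 0; n11 = 1; n13 = 0

n1 = I4 NOR I3 = 1 NOR 1 = 0
n2 = I5 NAND I2 = 0 NAND 1 = 1
n3 = I2 AND I0 AND n1 = 1 AND 1 AND 0 = 0
n4 = n3 XOR n2 = 0 XOR 1 = 1
n5 = n1 NOR n2 = 0 NOR 1 = 0
n6 = n3 XOR n4 = 0 XOR 1 = 1
n7 = NOT n2 = NOT 1 = 0
n8 = n2 NAND n7 = 1 NAND 0 = 1
n9 = n6 XOR n3 = 1 XOR 0 = 1
n10 = n8 AND n3 = 1 AND 0 = 0
n11 = n5 OR n7 OR n9 = 0 OR 0 OR 1 = 1
n13 = I1 XNOR n10 = 1 XNOR 0 = 0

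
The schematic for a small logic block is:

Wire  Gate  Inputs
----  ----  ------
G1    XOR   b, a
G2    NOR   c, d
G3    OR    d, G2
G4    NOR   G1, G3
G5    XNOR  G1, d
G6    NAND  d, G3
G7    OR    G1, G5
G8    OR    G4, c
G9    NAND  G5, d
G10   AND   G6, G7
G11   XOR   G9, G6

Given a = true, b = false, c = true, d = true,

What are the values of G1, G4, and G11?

G1 = true, G4 = false, G11 = false

G1 = b XOR a = false XOR true = true
G2 = c NOR d = true NOR true = false
G3 = d OR G2 = true OR false = true
G4 = G1 NOR G3 = true NOR true = false
G5 = G1 XNOR d = true XNOR true = true
G6 = d NAND G3 = true NAND true = false
G9 = G5 NAND d = true NAND true = false
G11 = G9 XOR G6 = false XOR false = false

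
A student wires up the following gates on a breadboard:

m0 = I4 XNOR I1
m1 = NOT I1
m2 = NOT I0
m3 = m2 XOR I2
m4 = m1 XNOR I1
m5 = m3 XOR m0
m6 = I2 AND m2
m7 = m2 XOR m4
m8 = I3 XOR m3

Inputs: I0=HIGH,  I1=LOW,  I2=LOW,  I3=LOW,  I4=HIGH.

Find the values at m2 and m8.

m2 = LOW; m8 = LOW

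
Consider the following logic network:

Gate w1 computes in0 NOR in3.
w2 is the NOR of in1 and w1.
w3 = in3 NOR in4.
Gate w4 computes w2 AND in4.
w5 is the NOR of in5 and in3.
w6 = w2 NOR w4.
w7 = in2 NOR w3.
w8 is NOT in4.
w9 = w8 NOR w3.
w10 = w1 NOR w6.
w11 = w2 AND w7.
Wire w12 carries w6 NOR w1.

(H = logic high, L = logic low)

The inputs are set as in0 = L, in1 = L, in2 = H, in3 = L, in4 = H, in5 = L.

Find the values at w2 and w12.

w1 = in0 NOR in3 = L NOR L = H
w2 = in1 NOR w1 = L NOR H = L
w4 = w2 AND in4 = L AND H = L
w6 = w2 NOR w4 = L NOR L = H
w12 = w6 NOR w1 = H NOR H = L

w2 = L, w12 = L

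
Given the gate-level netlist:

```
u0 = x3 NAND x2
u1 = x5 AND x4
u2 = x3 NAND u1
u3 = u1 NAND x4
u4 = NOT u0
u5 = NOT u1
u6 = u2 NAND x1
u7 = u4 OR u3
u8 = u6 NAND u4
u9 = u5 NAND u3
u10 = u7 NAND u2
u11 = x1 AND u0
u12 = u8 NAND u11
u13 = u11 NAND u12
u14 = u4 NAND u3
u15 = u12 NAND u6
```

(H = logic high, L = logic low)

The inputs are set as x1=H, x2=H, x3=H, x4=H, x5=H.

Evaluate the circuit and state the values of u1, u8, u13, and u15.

u0 = x3 NAND x2 = H NAND H = L
u1 = x5 AND x4 = H AND H = H
u2 = x3 NAND u1 = H NAND H = L
u4 = NOT u0 = NOT L = H
u6 = u2 NAND x1 = L NAND H = H
u8 = u6 NAND u4 = H NAND H = L
u11 = x1 AND u0 = H AND L = L
u12 = u8 NAND u11 = L NAND L = H
u13 = u11 NAND u12 = L NAND H = H
u15 = u12 NAND u6 = H NAND H = L

u1 = H; u8 = L; u13 = H; u15 = L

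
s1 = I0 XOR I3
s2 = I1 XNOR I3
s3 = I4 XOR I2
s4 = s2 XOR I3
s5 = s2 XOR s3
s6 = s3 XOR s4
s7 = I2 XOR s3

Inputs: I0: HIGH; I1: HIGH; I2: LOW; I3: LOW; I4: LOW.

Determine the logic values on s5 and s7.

s5 = LOW  s7 = LOW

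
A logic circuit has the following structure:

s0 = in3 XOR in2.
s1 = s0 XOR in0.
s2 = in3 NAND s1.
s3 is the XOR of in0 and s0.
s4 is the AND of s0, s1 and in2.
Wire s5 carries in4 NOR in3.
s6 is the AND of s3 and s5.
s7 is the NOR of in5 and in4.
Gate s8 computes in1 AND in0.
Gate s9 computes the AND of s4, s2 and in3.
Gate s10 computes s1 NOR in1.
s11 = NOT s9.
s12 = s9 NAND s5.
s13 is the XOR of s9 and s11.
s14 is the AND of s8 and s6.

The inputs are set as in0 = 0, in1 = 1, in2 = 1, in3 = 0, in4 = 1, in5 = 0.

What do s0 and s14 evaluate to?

s0 = 1, s14 = 0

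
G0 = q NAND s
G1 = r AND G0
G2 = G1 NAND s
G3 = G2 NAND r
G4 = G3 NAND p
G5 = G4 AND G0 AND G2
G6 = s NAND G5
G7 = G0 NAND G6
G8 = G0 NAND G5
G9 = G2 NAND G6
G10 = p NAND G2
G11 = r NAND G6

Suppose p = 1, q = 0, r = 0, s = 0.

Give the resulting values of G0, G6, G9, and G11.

G0 = 1; G6 = 1; G9 = 0; G11 = 1

G0 = q NAND s = 0 NAND 0 = 1
G1 = r AND G0 = 0 AND 1 = 0
G2 = G1 NAND s = 0 NAND 0 = 1
G3 = G2 NAND r = 1 NAND 0 = 1
G4 = G3 NAND p = 1 NAND 1 = 0
G5 = G4 AND G0 AND G2 = 0 AND 1 AND 1 = 0
G6 = s NAND G5 = 0 NAND 0 = 1
G9 = G2 NAND G6 = 1 NAND 1 = 0
G11 = r NAND G6 = 0 NAND 1 = 1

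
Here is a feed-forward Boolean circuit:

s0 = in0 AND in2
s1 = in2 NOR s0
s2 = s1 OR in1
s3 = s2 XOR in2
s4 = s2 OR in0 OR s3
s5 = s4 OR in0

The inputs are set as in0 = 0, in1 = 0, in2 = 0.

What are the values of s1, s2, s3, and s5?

s0 = in0 AND in2 = 0 AND 0 = 0
s1 = in2 NOR s0 = 0 NOR 0 = 1
s2 = s1 OR in1 = 1 OR 0 = 1
s3 = s2 XOR in2 = 1 XOR 0 = 1
s4 = s2 OR in0 OR s3 = 1 OR 0 OR 1 = 1
s5 = s4 OR in0 = 1 OR 0 = 1

s1 = 1  s2 = 1  s3 = 1  s5 = 1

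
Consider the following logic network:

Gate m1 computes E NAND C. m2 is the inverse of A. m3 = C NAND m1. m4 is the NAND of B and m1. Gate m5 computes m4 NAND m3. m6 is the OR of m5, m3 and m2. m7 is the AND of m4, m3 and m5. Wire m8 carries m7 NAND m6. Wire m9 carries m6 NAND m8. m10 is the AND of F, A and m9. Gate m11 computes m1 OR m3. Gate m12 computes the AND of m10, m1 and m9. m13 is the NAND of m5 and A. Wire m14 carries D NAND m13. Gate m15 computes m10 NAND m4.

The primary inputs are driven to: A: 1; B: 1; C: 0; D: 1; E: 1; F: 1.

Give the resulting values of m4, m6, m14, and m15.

m4 = 0  m6 = 1  m14 = 1  m15 = 1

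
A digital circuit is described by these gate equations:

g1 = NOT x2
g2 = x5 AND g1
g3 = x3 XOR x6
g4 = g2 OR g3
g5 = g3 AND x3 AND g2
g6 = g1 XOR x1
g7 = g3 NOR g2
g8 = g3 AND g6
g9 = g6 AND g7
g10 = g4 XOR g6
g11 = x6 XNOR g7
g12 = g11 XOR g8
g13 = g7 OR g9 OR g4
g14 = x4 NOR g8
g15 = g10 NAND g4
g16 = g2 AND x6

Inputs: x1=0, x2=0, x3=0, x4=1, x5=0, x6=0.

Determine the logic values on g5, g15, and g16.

g5 = 0, g15 = 1, g16 = 0

g1 = NOT x2 = NOT 0 = 1
g2 = x5 AND g1 = 0 AND 1 = 0
g3 = x3 XOR x6 = 0 XOR 0 = 0
g4 = g2 OR g3 = 0 OR 0 = 0
g5 = g3 AND x3 AND g2 = 0 AND 0 AND 0 = 0
g6 = g1 XOR x1 = 1 XOR 0 = 1
g10 = g4 XOR g6 = 0 XOR 1 = 1
g15 = g10 NAND g4 = 1 NAND 0 = 1
g16 = g2 AND x6 = 0 AND 0 = 0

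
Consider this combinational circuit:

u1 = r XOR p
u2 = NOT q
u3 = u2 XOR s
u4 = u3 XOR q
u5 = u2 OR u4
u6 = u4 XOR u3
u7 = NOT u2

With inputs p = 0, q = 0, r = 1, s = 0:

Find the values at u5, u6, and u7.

u5 = 1; u6 = 0; u7 = 0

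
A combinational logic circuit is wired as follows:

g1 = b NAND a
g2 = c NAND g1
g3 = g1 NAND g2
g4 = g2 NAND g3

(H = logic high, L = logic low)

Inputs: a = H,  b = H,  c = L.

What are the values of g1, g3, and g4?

g1 = L, g3 = H, g4 = L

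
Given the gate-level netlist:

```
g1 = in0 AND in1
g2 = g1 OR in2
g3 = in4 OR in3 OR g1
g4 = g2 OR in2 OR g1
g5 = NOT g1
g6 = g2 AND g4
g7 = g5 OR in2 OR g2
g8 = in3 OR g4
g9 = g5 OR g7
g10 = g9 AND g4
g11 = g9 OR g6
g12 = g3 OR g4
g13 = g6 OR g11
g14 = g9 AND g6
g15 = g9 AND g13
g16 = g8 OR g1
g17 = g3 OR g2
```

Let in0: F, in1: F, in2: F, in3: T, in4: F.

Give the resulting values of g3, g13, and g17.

g3 = T  g13 = T  g17 = T

g1 = in0 AND in1 = F AND F = F
g2 = g1 OR in2 = F OR F = F
g3 = in4 OR in3 OR g1 = F OR T OR F = T
g4 = g2 OR in2 OR g1 = F OR F OR F = F
g5 = NOT g1 = NOT F = T
g6 = g2 AND g4 = F AND F = F
g7 = g5 OR in2 OR g2 = T OR F OR F = T
g9 = g5 OR g7 = T OR T = T
g11 = g9 OR g6 = T OR F = T
g13 = g6 OR g11 = F OR T = T
g17 = g3 OR g2 = T OR F = T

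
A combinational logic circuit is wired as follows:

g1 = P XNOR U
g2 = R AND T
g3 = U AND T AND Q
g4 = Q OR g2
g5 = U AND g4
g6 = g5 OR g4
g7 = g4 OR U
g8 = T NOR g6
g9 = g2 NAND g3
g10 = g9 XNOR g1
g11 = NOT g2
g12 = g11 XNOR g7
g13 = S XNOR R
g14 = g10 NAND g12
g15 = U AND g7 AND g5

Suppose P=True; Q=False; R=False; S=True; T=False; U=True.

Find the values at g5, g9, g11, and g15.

g5 = False, g9 = True, g11 = True, g15 = False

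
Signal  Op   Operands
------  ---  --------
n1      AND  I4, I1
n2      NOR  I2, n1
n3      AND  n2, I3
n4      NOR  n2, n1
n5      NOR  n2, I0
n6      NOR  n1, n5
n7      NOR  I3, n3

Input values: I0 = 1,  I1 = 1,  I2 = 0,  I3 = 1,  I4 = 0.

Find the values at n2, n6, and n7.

n2 = 1; n6 = 1; n7 = 0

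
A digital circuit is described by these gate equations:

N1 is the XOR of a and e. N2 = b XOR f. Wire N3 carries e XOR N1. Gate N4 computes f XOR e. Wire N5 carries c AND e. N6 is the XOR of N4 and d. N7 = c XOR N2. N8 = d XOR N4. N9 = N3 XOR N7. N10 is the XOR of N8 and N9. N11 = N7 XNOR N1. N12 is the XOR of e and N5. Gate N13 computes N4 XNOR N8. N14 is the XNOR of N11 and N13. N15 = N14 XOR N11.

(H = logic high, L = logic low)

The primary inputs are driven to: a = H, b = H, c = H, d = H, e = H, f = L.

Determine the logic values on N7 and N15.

N7 = L, N15 = H

N1 = a XOR e = H XOR H = L
N2 = b XOR f = H XOR L = H
N4 = f XOR e = L XOR H = H
N7 = c XOR N2 = H XOR H = L
N8 = d XOR N4 = H XOR H = L
N11 = N7 XNOR N1 = L XNOR L = H
N13 = N4 XNOR N8 = H XNOR L = L
N14 = N11 XNOR N13 = H XNOR L = L
N15 = N14 XOR N11 = L XOR H = H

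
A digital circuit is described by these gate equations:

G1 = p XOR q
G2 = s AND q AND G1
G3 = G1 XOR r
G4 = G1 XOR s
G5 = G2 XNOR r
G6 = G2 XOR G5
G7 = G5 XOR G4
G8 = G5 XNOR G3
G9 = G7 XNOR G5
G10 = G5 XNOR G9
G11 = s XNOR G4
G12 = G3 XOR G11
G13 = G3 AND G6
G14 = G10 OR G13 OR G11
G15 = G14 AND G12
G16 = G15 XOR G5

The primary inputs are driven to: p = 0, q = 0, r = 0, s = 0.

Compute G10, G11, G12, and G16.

G1 = p XOR q = 0 XOR 0 = 0
G2 = s AND q AND G1 = 0 AND 0 AND 0 = 0
G3 = G1 XOR r = 0 XOR 0 = 0
G4 = G1 XOR s = 0 XOR 0 = 0
G5 = G2 XNOR r = 0 XNOR 0 = 1
G6 = G2 XOR G5 = 0 XOR 1 = 1
G7 = G5 XOR G4 = 1 XOR 0 = 1
G9 = G7 XNOR G5 = 1 XNOR 1 = 1
G10 = G5 XNOR G9 = 1 XNOR 1 = 1
G11 = s XNOR G4 = 0 XNOR 0 = 1
G12 = G3 XOR G11 = 0 XOR 1 = 1
G13 = G3 AND G6 = 0 AND 1 = 0
G14 = G10 OR G13 OR G11 = 1 OR 0 OR 1 = 1
G15 = G14 AND G12 = 1 AND 1 = 1
G16 = G15 XOR G5 = 1 XOR 1 = 0

G10 = 1  G11 = 1  G12 = 1  G16 = 0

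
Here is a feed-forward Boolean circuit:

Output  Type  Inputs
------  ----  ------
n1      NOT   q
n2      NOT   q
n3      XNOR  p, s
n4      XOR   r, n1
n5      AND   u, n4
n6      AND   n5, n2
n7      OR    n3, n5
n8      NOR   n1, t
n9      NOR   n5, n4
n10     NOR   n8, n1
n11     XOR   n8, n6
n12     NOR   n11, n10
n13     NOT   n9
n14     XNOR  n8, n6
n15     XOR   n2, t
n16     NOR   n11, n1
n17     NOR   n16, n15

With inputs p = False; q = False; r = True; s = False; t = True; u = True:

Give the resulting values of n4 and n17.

n4 = False, n17 = True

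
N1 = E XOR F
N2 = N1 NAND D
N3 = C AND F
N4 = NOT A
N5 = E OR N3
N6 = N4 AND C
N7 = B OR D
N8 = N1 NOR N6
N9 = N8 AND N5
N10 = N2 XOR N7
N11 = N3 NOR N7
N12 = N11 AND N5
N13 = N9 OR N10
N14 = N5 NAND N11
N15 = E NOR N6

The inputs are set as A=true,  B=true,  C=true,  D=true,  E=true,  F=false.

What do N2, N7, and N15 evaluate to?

N2 = false  N7 = true  N15 = false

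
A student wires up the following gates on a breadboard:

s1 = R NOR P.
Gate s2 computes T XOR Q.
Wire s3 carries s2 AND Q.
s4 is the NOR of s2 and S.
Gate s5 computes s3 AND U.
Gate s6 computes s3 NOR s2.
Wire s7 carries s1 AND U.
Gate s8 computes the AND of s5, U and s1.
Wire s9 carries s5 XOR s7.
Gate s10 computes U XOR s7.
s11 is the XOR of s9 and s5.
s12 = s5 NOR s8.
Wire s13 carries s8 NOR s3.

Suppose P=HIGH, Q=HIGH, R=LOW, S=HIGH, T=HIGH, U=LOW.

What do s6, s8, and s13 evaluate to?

s1 = R NOR P = LOW NOR HIGH = LOW
s2 = T XOR Q = HIGH XOR HIGH = LOW
s3 = s2 AND Q = LOW AND HIGH = LOW
s5 = s3 AND U = LOW AND LOW = LOW
s6 = s3 NOR s2 = LOW NOR LOW = HIGH
s8 = s5 AND U AND s1 = LOW AND LOW AND LOW = LOW
s13 = s8 NOR s3 = LOW NOR LOW = HIGH

s6 = HIGH  s8 = LOW  s13 = HIGH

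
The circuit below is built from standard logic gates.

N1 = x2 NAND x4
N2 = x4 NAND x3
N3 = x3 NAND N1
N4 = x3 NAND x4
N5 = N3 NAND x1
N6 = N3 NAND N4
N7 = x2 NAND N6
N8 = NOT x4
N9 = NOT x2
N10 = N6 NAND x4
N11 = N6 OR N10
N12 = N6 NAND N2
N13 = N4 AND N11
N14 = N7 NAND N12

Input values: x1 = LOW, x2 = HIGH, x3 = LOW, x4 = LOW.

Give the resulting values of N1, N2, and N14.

N1 = HIGH, N2 = HIGH, N14 = LOW

N1 = x2 NAND x4 = HIGH NAND LOW = HIGH
N2 = x4 NAND x3 = LOW NAND LOW = HIGH
N3 = x3 NAND N1 = LOW NAND HIGH = HIGH
N4 = x3 NAND x4 = LOW NAND LOW = HIGH
N6 = N3 NAND N4 = HIGH NAND HIGH = LOW
N7 = x2 NAND N6 = HIGH NAND LOW = HIGH
N12 = N6 NAND N2 = LOW NAND HIGH = HIGH
N14 = N7 NAND N12 = HIGH NAND HIGH = LOW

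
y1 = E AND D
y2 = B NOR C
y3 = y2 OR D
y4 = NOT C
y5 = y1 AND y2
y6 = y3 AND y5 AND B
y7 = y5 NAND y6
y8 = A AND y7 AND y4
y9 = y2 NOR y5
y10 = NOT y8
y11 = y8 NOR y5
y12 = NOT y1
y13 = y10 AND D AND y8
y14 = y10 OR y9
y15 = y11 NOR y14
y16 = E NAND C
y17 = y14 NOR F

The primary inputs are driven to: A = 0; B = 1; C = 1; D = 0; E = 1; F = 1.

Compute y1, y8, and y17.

y1 = E AND D = 1 AND 0 = 0
y2 = B NOR C = 1 NOR 1 = 0
y3 = y2 OR D = 0 OR 0 = 0
y4 = NOT C = NOT 1 = 0
y5 = y1 AND y2 = 0 AND 0 = 0
y6 = y3 AND y5 AND B = 0 AND 0 AND 1 = 0
y7 = y5 NAND y6 = 0 NAND 0 = 1
y8 = A AND y7 AND y4 = 0 AND 1 AND 0 = 0
y9 = y2 NOR y5 = 0 NOR 0 = 1
y10 = NOT y8 = NOT 0 = 1
y14 = y10 OR y9 = 1 OR 1 = 1
y17 = y14 NOR F = 1 NOR 1 = 0

y1 = 0; y8 = 0; y17 = 0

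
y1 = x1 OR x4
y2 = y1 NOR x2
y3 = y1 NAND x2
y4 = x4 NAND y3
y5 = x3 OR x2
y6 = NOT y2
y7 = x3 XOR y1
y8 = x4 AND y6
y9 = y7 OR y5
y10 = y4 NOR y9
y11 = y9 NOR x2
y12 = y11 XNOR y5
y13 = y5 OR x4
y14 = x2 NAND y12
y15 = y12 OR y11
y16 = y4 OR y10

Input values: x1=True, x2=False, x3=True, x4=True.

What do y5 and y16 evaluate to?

y5 = True; y16 = False

y1 = x1 OR x4 = True OR True = True
y3 = y1 NAND x2 = True NAND False = True
y4 = x4 NAND y3 = True NAND True = False
y5 = x3 OR x2 = True OR False = True
y7 = x3 XOR y1 = True XOR True = False
y9 = y7 OR y5 = False OR True = True
y10 = y4 NOR y9 = False NOR True = False
y16 = y4 OR y10 = False OR False = False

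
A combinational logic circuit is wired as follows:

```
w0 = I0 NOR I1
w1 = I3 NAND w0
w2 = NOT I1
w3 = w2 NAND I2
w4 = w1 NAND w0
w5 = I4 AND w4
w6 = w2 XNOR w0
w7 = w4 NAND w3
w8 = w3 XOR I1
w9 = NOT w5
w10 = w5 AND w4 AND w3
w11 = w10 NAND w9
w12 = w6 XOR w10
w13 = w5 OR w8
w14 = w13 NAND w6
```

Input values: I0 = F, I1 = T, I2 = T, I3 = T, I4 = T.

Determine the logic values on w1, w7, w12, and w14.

w0 = I0 NOR I1 = F NOR T = F
w1 = I3 NAND w0 = T NAND F = T
w2 = NOT I1 = NOT T = F
w3 = w2 NAND I2 = F NAND T = T
w4 = w1 NAND w0 = T NAND F = T
w5 = I4 AND w4 = T AND T = T
w6 = w2 XNOR w0 = F XNOR F = T
w7 = w4 NAND w3 = T NAND T = F
w8 = w3 XOR I1 = T XOR T = F
w10 = w5 AND w4 AND w3 = T AND T AND T = T
w12 = w6 XOR w10 = T XOR T = F
w13 = w5 OR w8 = T OR F = T
w14 = w13 NAND w6 = T NAND T = F

w1 = T, w7 = F, w12 = F, w14 = F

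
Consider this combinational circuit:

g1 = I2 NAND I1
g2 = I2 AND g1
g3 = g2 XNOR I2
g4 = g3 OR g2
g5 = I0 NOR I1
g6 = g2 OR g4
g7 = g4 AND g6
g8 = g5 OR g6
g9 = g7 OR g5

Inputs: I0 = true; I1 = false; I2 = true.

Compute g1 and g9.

g1 = true; g9 = true

g1 = I2 NAND I1 = true NAND false = true
g2 = I2 AND g1 = true AND true = true
g3 = g2 XNOR I2 = true XNOR true = true
g4 = g3 OR g2 = true OR true = true
g5 = I0 NOR I1 = true NOR false = false
g6 = g2 OR g4 = true OR true = true
g7 = g4 AND g6 = true AND true = true
g9 = g7 OR g5 = true OR false = true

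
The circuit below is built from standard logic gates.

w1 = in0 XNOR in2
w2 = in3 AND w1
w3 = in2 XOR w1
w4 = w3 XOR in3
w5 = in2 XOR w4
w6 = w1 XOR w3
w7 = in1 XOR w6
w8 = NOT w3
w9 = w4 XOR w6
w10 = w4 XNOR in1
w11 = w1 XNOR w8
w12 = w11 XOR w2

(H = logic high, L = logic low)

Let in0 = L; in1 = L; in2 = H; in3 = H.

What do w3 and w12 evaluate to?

w1 = in0 XNOR in2 = L XNOR H = L
w2 = in3 AND w1 = H AND L = L
w3 = in2 XOR w1 = H XOR L = H
w8 = NOT w3 = NOT H = L
w11 = w1 XNOR w8 = L XNOR L = H
w12 = w11 XOR w2 = H XOR L = H

w3 = H  w12 = H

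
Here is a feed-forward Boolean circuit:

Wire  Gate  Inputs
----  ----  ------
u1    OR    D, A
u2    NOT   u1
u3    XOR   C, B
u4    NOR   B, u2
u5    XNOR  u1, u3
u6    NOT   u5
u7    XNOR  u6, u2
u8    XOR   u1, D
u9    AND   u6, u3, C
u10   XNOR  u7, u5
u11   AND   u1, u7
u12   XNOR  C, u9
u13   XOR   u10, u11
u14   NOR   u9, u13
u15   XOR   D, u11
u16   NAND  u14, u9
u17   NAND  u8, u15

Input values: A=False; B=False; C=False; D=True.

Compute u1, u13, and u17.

u1 = D OR A = True OR False = True
u2 = NOT u1 = NOT True = False
u3 = C XOR B = False XOR False = False
u5 = u1 XNOR u3 = True XNOR False = False
u6 = NOT u5 = NOT False = True
u7 = u6 XNOR u2 = True XNOR False = False
u8 = u1 XOR D = True XOR True = False
u10 = u7 XNOR u5 = False XNOR False = True
u11 = u1 AND u7 = True AND False = False
u13 = u10 XOR u11 = True XOR False = True
u15 = D XOR u11 = True XOR False = True
u17 = u8 NAND u15 = False NAND True = True

u1 = True  u13 = True  u17 = True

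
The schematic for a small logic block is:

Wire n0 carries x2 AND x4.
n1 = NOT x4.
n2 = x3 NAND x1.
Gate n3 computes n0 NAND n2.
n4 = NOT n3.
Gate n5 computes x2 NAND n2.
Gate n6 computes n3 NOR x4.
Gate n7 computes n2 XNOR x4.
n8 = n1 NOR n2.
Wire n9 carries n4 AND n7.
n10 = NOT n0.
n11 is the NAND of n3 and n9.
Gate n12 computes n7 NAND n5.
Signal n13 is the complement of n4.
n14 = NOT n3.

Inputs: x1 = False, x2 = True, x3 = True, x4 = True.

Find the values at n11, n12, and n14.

n0 = x2 AND x4 = True AND True = True
n2 = x3 NAND x1 = True NAND False = True
n3 = n0 NAND n2 = True NAND True = False
n4 = NOT n3 = NOT False = True
n5 = x2 NAND n2 = True NAND True = False
n7 = n2 XNOR x4 = True XNOR True = True
n9 = n4 AND n7 = True AND True = True
n11 = n3 NAND n9 = False NAND True = True
n12 = n7 NAND n5 = True NAND False = True
n14 = NOT n3 = NOT False = True

n11 = True  n12 = True  n14 = True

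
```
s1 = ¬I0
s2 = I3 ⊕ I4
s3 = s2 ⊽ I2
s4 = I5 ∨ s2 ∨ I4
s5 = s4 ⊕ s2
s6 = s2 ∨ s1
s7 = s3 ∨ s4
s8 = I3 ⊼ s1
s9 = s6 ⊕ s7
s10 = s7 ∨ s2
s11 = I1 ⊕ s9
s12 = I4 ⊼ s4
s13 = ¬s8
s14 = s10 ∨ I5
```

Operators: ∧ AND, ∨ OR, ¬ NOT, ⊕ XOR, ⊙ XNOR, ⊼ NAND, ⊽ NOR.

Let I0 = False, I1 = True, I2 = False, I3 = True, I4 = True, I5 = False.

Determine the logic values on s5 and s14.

s2 = I3 XOR I4 = True XOR True = False
s3 = s2 NOR I2 = False NOR False = True
s4 = I5 OR s2 OR I4 = False OR False OR True = True
s5 = s4 XOR s2 = True XOR False = True
s7 = s3 OR s4 = True OR True = True
s10 = s7 OR s2 = True OR False = True
s14 = s10 OR I5 = True OR False = True

s5 = True; s14 = True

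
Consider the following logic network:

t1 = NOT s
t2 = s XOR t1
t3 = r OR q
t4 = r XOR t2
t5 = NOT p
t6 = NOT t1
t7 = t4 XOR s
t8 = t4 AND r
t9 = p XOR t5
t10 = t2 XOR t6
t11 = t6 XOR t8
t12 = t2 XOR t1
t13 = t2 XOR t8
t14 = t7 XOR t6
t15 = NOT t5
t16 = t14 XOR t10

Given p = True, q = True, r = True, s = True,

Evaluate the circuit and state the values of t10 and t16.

t1 = NOT s = NOT True = False
t2 = s XOR t1 = True XOR False = True
t4 = r XOR t2 = True XOR True = False
t6 = NOT t1 = NOT False = True
t7 = t4 XOR s = False XOR True = True
t10 = t2 XOR t6 = True XOR True = False
t14 = t7 XOR t6 = True XOR True = False
t16 = t14 XOR t10 = False XOR False = False

t10 = False, t16 = False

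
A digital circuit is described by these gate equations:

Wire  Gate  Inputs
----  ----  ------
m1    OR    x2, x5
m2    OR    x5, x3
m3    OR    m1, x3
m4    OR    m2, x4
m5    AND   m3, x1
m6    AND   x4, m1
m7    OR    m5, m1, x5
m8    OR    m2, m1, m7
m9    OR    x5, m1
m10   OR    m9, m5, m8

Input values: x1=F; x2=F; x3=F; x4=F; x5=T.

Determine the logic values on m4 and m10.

m1 = x2 OR x5 = F OR T = T
m2 = x5 OR x3 = T OR F = T
m3 = m1 OR x3 = T OR F = T
m4 = m2 OR x4 = T OR F = T
m5 = m3 AND x1 = T AND F = F
m7 = m5 OR m1 OR x5 = F OR T OR T = T
m8 = m2 OR m1 OR m7 = T OR T OR T = T
m9 = x5 OR m1 = T OR T = T
m10 = m9 OR m5 OR m8 = T OR F OR T = T

m4 = T, m10 = T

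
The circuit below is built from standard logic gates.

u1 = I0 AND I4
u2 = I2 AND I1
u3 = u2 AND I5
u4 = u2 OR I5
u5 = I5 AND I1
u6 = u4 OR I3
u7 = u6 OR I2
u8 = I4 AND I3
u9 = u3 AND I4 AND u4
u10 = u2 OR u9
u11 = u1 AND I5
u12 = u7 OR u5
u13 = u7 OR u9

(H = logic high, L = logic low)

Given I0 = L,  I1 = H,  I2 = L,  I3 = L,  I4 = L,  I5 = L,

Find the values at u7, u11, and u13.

u7 = L  u11 = L  u13 = L

u1 = I0 AND I4 = L AND L = L
u2 = I2 AND I1 = L AND H = L
u3 = u2 AND I5 = L AND L = L
u4 = u2 OR I5 = L OR L = L
u6 = u4 OR I3 = L OR L = L
u7 = u6 OR I2 = L OR L = L
u9 = u3 AND I4 AND u4 = L AND L AND L = L
u11 = u1 AND I5 = L AND L = L
u13 = u7 OR u9 = L OR L = L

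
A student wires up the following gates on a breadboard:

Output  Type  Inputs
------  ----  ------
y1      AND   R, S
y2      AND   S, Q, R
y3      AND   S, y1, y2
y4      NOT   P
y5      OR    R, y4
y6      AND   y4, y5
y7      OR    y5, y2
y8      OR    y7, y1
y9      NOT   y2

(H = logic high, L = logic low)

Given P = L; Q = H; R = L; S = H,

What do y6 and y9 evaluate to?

y6 = H  y9 = H

y2 = S AND Q AND R = H AND H AND L = L
y4 = NOT P = NOT L = H
y5 = R OR y4 = L OR H = H
y6 = y4 AND y5 = H AND H = H
y9 = NOT y2 = NOT L = H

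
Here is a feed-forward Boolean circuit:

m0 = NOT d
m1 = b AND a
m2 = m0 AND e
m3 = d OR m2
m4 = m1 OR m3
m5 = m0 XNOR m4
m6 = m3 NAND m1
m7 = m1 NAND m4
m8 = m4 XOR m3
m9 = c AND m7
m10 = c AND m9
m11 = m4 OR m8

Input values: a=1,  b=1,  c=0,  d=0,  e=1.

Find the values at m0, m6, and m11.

m0 = 1, m6 = 0, m11 = 1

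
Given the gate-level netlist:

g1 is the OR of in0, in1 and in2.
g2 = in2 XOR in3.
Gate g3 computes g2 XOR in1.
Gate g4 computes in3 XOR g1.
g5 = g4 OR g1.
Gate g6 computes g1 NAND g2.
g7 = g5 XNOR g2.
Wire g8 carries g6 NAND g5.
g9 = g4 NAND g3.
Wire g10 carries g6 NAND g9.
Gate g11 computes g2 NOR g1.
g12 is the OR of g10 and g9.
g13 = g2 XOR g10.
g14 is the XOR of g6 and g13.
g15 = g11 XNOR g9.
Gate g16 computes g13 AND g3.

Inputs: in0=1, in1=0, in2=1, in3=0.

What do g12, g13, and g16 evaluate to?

g12 = 1, g13 = 0, g16 = 0

g1 = in0 OR in1 OR in2 = 1 OR 0 OR 1 = 1
g2 = in2 XOR in3 = 1 XOR 0 = 1
g3 = g2 XOR in1 = 1 XOR 0 = 1
g4 = in3 XOR g1 = 0 XOR 1 = 1
g6 = g1 NAND g2 = 1 NAND 1 = 0
g9 = g4 NAND g3 = 1 NAND 1 = 0
g10 = g6 NAND g9 = 0 NAND 0 = 1
g12 = g10 OR g9 = 1 OR 0 = 1
g13 = g2 XOR g10 = 1 XOR 1 = 0
g16 = g13 AND g3 = 0 AND 1 = 0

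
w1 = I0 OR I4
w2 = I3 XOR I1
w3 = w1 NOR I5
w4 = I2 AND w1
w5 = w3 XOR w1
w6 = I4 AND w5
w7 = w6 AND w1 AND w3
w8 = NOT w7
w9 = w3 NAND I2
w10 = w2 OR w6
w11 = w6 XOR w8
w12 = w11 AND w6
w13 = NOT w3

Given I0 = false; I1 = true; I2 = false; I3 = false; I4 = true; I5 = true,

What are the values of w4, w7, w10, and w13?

w4 = false; w7 = false; w10 = true; w13 = true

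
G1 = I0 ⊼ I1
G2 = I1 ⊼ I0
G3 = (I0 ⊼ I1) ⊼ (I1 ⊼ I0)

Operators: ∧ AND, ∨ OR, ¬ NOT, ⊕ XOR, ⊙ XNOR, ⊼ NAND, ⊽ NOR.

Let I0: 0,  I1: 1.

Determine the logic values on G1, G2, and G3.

G1 = 1  G2 = 1  G3 = 0

G1 = 0 ⊼ 1 = 1
G2 = 1 ⊼ 0 = 1
G3 = (0 ⊼ 1) ⊼ (1 ⊼ 0) = 0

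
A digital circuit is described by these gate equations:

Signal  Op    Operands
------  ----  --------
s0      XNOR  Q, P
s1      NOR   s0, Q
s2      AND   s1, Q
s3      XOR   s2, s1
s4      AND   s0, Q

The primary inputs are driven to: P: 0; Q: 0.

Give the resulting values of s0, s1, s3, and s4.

s0 = Q XNOR P = 0 XNOR 0 = 1
s1 = s0 NOR Q = 1 NOR 0 = 0
s2 = s1 AND Q = 0 AND 0 = 0
s3 = s2 XOR s1 = 0 XOR 0 = 0
s4 = s0 AND Q = 1 AND 0 = 0

s0 = 1, s1 = 0, s3 = 0, s4 = 0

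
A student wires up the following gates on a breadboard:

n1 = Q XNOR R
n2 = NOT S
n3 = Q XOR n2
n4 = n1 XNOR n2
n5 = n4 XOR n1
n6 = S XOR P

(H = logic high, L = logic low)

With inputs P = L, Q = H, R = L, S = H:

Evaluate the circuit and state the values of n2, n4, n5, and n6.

n2 = L  n4 = H  n5 = H  n6 = H

n1 = Q XNOR R = H XNOR L = L
n2 = NOT S = NOT H = L
n4 = n1 XNOR n2 = L XNOR L = H
n5 = n4 XOR n1 = H XOR L = H
n6 = S XOR P = H XOR L = H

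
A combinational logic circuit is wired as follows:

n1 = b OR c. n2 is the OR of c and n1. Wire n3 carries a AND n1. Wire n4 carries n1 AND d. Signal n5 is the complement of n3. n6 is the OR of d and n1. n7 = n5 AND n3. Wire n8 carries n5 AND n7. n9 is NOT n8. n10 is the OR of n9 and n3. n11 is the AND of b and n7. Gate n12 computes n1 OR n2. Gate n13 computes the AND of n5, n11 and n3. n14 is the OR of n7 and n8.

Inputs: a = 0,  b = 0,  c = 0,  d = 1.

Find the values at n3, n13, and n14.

n3 = 0; n13 = 0; n14 = 0

n1 = b OR c = 0 OR 0 = 0
n3 = a AND n1 = 0 AND 0 = 0
n5 = NOT n3 = NOT 0 = 1
n7 = n5 AND n3 = 1 AND 0 = 0
n8 = n5 AND n7 = 1 AND 0 = 0
n11 = b AND n7 = 0 AND 0 = 0
n13 = n5 AND n11 AND n3 = 1 AND 0 AND 0 = 0
n14 = n7 OR n8 = 0 OR 0 = 0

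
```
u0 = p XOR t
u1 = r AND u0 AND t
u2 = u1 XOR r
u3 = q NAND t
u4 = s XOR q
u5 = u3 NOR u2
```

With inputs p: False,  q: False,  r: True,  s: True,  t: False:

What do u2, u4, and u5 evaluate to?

u2 = True, u4 = True, u5 = False

u0 = p XOR t = False XOR False = False
u1 = r AND u0 AND t = True AND False AND False = False
u2 = u1 XOR r = False XOR True = True
u3 = q NAND t = False NAND False = True
u4 = s XOR q = True XOR False = True
u5 = u3 NOR u2 = True NOR True = False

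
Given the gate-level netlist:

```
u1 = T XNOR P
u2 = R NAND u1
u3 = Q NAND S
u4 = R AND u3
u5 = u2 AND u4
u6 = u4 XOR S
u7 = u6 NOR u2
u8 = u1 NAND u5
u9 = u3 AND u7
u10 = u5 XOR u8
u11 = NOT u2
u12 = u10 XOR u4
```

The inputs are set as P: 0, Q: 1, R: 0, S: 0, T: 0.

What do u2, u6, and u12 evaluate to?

u2 = 1, u6 = 0, u12 = 1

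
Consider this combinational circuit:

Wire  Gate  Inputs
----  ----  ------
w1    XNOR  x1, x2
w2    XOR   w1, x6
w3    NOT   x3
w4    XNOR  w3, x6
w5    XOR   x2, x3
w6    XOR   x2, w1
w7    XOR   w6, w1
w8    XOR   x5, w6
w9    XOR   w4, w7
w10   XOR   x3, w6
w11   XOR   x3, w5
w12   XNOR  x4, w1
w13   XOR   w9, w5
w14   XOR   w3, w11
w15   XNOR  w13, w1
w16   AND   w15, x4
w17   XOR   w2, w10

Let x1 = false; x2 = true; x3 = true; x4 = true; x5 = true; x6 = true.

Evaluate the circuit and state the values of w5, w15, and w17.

w5 = false, w15 = false, w17 = true

w1 = x1 XNOR x2 = false XNOR true = false
w2 = w1 XOR x6 = false XOR true = true
w3 = NOT x3 = NOT true = false
w4 = w3 XNOR x6 = false XNOR true = false
w5 = x2 XOR x3 = true XOR true = false
w6 = x2 XOR w1 = true XOR false = true
w7 = w6 XOR w1 = true XOR false = true
w9 = w4 XOR w7 = false XOR true = true
w10 = x3 XOR w6 = true XOR true = false
w13 = w9 XOR w5 = true XOR false = true
w15 = w13 XNOR w1 = true XNOR false = false
w17 = w2 XOR w10 = true XOR false = true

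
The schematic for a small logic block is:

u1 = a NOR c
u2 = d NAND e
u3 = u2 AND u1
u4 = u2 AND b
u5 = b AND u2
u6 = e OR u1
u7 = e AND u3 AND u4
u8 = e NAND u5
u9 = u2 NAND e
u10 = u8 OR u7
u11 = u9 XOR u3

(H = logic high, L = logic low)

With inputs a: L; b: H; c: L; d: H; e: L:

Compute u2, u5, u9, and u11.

u1 = a NOR c = L NOR L = H
u2 = d NAND e = H NAND L = H
u3 = u2 AND u1 = H AND H = H
u5 = b AND u2 = H AND H = H
u9 = u2 NAND e = H NAND L = H
u11 = u9 XOR u3 = H XOR H = L

u2 = H; u5 = H; u9 = H; u11 = L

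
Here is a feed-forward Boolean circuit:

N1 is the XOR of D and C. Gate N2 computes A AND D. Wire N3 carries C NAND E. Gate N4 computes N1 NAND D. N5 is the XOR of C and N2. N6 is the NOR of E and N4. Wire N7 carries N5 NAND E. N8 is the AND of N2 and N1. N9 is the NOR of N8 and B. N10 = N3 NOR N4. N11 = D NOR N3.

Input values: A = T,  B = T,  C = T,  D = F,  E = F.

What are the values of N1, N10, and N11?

N1 = T  N10 = F  N11 = F

N1 = D XOR C = F XOR T = T
N3 = C NAND E = T NAND F = T
N4 = N1 NAND D = T NAND F = T
N10 = N3 NOR N4 = T NOR T = F
N11 = D NOR N3 = F NOR T = F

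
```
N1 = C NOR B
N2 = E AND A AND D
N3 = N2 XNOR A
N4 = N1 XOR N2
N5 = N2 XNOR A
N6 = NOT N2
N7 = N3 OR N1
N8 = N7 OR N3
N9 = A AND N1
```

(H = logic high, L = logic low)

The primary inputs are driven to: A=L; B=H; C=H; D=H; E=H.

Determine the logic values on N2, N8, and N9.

N2 = L; N8 = H; N9 = L

N1 = C NOR B = H NOR H = L
N2 = E AND A AND D = H AND L AND H = L
N3 = N2 XNOR A = L XNOR L = H
N7 = N3 OR N1 = H OR L = H
N8 = N7 OR N3 = H OR H = H
N9 = A AND N1 = L AND L = L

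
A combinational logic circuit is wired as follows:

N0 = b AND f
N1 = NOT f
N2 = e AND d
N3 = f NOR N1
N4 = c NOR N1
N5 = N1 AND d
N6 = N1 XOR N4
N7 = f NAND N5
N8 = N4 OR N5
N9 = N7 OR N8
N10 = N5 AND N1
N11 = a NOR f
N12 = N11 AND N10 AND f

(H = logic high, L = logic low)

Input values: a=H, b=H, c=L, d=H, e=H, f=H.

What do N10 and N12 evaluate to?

N1 = NOT f = NOT H = L
N5 = N1 AND d = L AND H = L
N10 = N5 AND N1 = L AND L = L
N11 = a NOR f = H NOR H = L
N12 = N11 AND N10 AND f = L AND L AND H = L

N10 = L, N12 = L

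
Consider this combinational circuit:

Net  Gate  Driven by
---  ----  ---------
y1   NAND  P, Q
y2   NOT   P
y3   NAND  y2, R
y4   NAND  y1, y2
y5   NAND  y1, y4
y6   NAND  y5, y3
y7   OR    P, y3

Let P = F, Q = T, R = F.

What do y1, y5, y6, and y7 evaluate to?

y1 = T, y5 = T, y6 = F, y7 = T

y1 = P NAND Q = F NAND T = T
y2 = NOT P = NOT F = T
y3 = y2 NAND R = T NAND F = T
y4 = y1 NAND y2 = T NAND T = F
y5 = y1 NAND y4 = T NAND F = T
y6 = y5 NAND y3 = T NAND T = F
y7 = P OR y3 = F OR T = T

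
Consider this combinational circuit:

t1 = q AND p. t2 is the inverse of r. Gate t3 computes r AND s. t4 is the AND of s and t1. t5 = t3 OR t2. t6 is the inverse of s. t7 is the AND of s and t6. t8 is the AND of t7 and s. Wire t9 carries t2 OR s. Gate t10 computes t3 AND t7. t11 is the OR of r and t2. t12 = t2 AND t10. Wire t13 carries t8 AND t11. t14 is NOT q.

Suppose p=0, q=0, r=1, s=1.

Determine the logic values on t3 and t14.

t3 = 1  t14 = 1

t3 = r AND s = 1 AND 1 = 1
t14 = NOT q = NOT 0 = 1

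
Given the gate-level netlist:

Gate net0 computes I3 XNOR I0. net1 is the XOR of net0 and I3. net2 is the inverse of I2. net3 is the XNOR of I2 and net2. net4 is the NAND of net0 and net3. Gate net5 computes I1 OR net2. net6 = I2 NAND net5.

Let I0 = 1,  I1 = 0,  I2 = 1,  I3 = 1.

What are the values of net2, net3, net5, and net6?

net2 = 0  net3 = 0  net5 = 0  net6 = 1

net2 = NOT I2 = NOT 1 = 0
net3 = I2 XNOR net2 = 1 XNOR 0 = 0
net5 = I1 OR net2 = 0 OR 0 = 0
net6 = I2 NAND net5 = 1 NAND 0 = 1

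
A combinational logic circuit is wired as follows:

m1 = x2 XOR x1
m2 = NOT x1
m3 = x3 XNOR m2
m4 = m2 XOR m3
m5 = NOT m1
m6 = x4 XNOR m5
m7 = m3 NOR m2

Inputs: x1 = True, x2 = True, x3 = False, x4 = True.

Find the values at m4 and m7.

m2 = NOT x1 = NOT True = False
m3 = x3 XNOR m2 = False XNOR False = True
m4 = m2 XOR m3 = False XOR True = True
m7 = m3 NOR m2 = True NOR False = False

m4 = True, m7 = False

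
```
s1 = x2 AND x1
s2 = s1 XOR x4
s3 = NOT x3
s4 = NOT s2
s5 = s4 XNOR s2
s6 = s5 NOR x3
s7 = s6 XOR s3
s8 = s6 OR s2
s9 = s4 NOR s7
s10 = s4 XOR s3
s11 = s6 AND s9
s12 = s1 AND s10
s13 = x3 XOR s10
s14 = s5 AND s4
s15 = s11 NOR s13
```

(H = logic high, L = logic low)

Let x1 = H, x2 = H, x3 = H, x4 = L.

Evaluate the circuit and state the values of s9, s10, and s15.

s9 = H, s10 = L, s15 = L

s1 = x2 AND x1 = H AND H = H
s2 = s1 XOR x4 = H XOR L = H
s3 = NOT x3 = NOT H = L
s4 = NOT s2 = NOT H = L
s5 = s4 XNOR s2 = L XNOR H = L
s6 = s5 NOR x3 = L NOR H = L
s7 = s6 XOR s3 = L XOR L = L
s9 = s4 NOR s7 = L NOR L = H
s10 = s4 XOR s3 = L XOR L = L
s11 = s6 AND s9 = L AND H = L
s13 = x3 XOR s10 = H XOR L = H
s15 = s11 NOR s13 = L NOR H = L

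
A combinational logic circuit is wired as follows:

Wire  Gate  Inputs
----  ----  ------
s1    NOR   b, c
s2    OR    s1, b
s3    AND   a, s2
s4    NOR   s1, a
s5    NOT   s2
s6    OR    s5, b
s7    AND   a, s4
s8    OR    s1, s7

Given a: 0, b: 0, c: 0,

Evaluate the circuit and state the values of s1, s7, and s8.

s1 = 1  s7 = 0  s8 = 1

s1 = b NOR c = 0 NOR 0 = 1
s4 = s1 NOR a = 1 NOR 0 = 0
s7 = a AND s4 = 0 AND 0 = 0
s8 = s1 OR s7 = 1 OR 0 = 1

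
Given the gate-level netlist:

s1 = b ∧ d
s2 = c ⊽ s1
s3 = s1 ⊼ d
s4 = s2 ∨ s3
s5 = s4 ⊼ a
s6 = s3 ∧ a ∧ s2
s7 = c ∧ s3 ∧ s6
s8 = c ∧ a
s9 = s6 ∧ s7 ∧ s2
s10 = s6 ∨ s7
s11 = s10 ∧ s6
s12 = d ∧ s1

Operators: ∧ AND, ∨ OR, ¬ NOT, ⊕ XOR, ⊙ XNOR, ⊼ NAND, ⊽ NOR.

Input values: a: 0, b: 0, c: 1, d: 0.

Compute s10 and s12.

s10 = 0, s12 = 0

s1 = b AND d = 0 AND 0 = 0
s2 = c NOR s1 = 1 NOR 0 = 0
s3 = s1 NAND d = 0 NAND 0 = 1
s6 = s3 AND a AND s2 = 1 AND 0 AND 0 = 0
s7 = c AND s3 AND s6 = 1 AND 1 AND 0 = 0
s10 = s6 OR s7 = 0 OR 0 = 0
s12 = d AND s1 = 0 AND 0 = 0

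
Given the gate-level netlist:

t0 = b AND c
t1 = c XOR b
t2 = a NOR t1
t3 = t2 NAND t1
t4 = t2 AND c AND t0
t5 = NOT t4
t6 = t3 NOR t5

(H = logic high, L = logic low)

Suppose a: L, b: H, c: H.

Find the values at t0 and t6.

t0 = b AND c = H AND H = H
t1 = c XOR b = H XOR H = L
t2 = a NOR t1 = L NOR L = H
t3 = t2 NAND t1 = H NAND L = H
t4 = t2 AND c AND t0 = H AND H AND H = H
t5 = NOT t4 = NOT H = L
t6 = t3 NOR t5 = H NOR L = L

t0 = H  t6 = L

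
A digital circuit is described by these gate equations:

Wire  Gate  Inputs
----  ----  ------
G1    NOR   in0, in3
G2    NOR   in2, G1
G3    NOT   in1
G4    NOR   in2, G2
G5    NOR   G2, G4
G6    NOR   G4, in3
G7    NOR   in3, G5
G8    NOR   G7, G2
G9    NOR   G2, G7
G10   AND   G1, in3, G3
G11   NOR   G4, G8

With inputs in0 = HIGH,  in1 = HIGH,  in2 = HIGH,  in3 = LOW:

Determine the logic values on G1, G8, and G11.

G1 = LOW  G8 = HIGH  G11 = LOW

G1 = in0 NOR in3 = HIGH NOR LOW = LOW
G2 = in2 NOR G1 = HIGH NOR LOW = LOW
G4 = in2 NOR G2 = HIGH NOR LOW = LOW
G5 = G2 NOR G4 = LOW NOR LOW = HIGH
G7 = in3 NOR G5 = LOW NOR HIGH = LOW
G8 = G7 NOR G2 = LOW NOR LOW = HIGH
G11 = G4 NOR G8 = LOW NOR HIGH = LOW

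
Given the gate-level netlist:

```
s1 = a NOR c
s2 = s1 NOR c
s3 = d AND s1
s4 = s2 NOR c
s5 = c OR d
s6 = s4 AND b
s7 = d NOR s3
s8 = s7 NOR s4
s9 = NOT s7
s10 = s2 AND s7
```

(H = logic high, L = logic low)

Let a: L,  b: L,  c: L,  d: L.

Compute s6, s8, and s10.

s6 = L; s8 = L; s10 = L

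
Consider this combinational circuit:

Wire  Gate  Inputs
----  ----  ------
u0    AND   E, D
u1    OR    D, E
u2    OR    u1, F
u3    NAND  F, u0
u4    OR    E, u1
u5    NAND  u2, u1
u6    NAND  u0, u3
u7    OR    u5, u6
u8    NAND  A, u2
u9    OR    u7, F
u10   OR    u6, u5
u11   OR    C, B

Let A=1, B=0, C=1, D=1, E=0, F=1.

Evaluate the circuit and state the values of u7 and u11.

u7 = 1, u11 = 1

u0 = E AND D = 0 AND 1 = 0
u1 = D OR E = 1 OR 0 = 1
u2 = u1 OR F = 1 OR 1 = 1
u3 = F NAND u0 = 1 NAND 0 = 1
u5 = u2 NAND u1 = 1 NAND 1 = 0
u6 = u0 NAND u3 = 0 NAND 1 = 1
u7 = u5 OR u6 = 0 OR 1 = 1
u11 = C OR B = 1 OR 0 = 1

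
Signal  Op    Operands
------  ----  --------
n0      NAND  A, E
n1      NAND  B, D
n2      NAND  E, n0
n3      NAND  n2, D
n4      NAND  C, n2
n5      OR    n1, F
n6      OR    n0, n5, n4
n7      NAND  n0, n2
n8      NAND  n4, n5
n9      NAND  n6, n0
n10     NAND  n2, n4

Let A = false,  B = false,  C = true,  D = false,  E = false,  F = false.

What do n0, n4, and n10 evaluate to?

n0 = A NAND E = false NAND false = true
n2 = E NAND n0 = false NAND true = true
n4 = C NAND n2 = true NAND true = false
n10 = n2 NAND n4 = true NAND false = true

n0 = true; n4 = false; n10 = true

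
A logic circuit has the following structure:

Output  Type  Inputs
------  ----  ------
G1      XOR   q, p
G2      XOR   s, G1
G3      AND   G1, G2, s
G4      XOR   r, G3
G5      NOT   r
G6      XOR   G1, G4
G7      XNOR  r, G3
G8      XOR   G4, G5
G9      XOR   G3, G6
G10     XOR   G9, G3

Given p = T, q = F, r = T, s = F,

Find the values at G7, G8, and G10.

G7 = F; G8 = T; G10 = F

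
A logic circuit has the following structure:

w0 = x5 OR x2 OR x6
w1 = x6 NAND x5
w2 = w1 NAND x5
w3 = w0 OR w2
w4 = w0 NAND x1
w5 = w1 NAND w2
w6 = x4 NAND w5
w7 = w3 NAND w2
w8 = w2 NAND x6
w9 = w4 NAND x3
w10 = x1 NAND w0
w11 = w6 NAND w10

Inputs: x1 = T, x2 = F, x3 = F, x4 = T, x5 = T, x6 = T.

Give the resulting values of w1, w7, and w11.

w1 = F, w7 = F, w11 = T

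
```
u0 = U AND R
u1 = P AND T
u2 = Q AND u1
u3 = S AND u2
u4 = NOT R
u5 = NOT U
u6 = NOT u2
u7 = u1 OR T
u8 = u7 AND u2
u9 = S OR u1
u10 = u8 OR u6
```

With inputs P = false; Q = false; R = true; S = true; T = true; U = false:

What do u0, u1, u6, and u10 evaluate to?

u0 = false; u1 = false; u6 = true; u10 = true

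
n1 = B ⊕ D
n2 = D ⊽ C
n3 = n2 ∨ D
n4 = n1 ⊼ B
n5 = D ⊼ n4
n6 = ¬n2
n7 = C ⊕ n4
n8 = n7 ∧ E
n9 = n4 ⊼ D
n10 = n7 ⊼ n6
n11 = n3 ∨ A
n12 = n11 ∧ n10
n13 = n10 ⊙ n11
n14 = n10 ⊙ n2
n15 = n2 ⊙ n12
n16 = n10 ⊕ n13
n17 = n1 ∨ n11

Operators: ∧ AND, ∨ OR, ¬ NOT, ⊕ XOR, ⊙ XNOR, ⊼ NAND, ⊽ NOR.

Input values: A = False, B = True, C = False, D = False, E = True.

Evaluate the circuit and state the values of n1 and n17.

n1 = True, n17 = True

n1 = B XOR D = True XOR False = True
n2 = D NOR C = False NOR False = True
n3 = n2 OR D = True OR False = True
n11 = n3 OR A = True OR False = True
n17 = n1 OR n11 = True OR True = True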